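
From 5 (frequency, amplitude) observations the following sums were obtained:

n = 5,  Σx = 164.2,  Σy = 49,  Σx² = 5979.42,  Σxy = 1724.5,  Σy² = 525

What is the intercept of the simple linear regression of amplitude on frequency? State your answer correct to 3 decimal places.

Sxx = Σx² − (Σx)²/n = 5979.42 − 5392.328 = 587.092
Sxy = Σxy − (Σx)(Σy)/n = 1724.5 − 1609.16 = 115.34
b = Sxy/Sxx = 115.34/587.092 = 0.196460
a = ȳ − b·x̄ = 9.8 − 0.196460·32.84 = 3.348259

3.348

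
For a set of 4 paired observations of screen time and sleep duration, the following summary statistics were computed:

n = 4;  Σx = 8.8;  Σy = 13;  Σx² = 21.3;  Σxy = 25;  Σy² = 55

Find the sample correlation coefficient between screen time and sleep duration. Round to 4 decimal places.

Sxx = Σx² − (Σx)²/n = 21.3 − 19.36 = 1.94
Sxy = Σxy − (Σx)(Σy)/n = 25 − 28.6 = -3.6
Syy = Σy² − (Σy)²/n = 55 − 42.25 = 12.75
r = Sxy/√(Sxx·Syy) = -3.6/√(24.735) = -3.6/4.973429 = -0.723847

-0.7238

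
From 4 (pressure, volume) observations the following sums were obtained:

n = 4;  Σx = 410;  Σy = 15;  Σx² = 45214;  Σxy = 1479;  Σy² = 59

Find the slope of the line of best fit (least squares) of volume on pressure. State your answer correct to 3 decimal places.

Sxx = Σx² − (Σx)²/n = 45214 − 42025 = 3189
Sxy = Σxy − (Σx)(Σy)/n = 1479 − 1537.5 = -58.5
b = Sxy/Sxx = -58.5/3189 = -0.018344

-0.018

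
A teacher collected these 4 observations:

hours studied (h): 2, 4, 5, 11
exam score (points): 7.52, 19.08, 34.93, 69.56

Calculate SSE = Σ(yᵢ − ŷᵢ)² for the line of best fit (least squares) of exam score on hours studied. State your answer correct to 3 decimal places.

n = 4, Σx = 22, Σy = 131.09, Σxy = 1031.17, Σx² = 166, Σy² = 6479.2953
Sxx = Σx² − (Σx)²/n = 166 − 121 = 45
Sxy = Σxy − (Σx)(Σy)/n = 1031.17 − 720.995 = 310.175
Syy = Σy² − (Σy)²/n = 6479.2953 − 4296.147025 = 2183.148275
b = Sxy/Sxx = 310.175/45 = 6.892778
SSE = Syy − b·Sxy = 2183.148275 − 6.892778·310.175 = 45.180928

45.181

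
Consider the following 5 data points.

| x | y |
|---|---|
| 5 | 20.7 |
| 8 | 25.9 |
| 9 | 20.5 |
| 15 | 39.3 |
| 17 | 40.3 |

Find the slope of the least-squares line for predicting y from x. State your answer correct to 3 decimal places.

1.840

n = 5, Σx = 54, Σy = 146.7, Σxy = 1769.8, Σx² = 684
Sxx = Σx² − (Σx)²/n = 684 − 583.2 = 100.8
Sxy = Σxy − (Σx)(Σy)/n = 1769.8 − 1584.36 = 185.44
b = Sxy/Sxx = 185.44/100.8 = 1.839683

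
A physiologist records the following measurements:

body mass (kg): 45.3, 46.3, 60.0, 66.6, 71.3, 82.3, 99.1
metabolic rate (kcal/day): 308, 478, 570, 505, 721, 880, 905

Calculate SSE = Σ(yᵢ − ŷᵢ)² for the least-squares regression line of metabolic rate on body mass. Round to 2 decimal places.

41255.02

n = 7, Σx = 470.9, Σy = 4367, Σxy = 317433.6, Σx² = 33909.13, Σy² = 3016539
Sxx = Σx² − (Σx)²/n = 33909.13 − 31678.115714 = 2231.014286
Sxy = Σxy − (Σx)(Σy)/n = 317433.6 − 293774.328571 = 23659.271429
Syy = Σy² − (Σy)²/n = 3016539 − 2724384.142857 = 292154.857143
b = Sxy/Sxx = 23659.271429/2231.014286 = 10.604715
SSE = Syy − b·Sxy = 292154.857143 − 10.604715·23659.271429 = 41255.018395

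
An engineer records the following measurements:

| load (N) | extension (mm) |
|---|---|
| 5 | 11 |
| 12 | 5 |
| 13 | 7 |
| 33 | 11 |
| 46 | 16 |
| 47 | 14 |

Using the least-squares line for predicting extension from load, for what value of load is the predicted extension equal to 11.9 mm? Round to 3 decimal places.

32.996

n = 6, Σx = 156, Σy = 64, Σxy = 1963, Σx² = 5752
Sxx = Σx² − (Σx)²/n = 5752 − 4056 = 1696
Sxy = Σxy − (Σx)(Σy)/n = 1963 − 1664 = 299
b = Sxy/Sxx = 299/1696 = 0.176297
a = ȳ − b·x̄ = 10.666667 − 0.176297·26 = 6.082940
Set a + b·x = 11.9: x = (11.9 − 6.082940) / 0.176297 = 32.995764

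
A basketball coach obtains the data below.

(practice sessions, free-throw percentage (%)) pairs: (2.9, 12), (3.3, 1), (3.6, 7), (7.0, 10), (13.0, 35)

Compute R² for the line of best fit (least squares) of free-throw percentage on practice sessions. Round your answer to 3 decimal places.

n = 5, Σx = 29.8, Σy = 65, Σxy = 588.3, Σx² = 250.26, Σy² = 1519
Sxx = Σx² − (Σx)²/n = 250.26 − 177.608 = 72.652
Sxy = Σxy − (Σx)(Σy)/n = 588.3 − 387.4 = 200.9
Syy = Σy² − (Σy)²/n = 1519 − 845 = 674
R² = Sxy²/(Sxx·Syy) = (200.9)²/(72.652·674) = 0.824238

0.824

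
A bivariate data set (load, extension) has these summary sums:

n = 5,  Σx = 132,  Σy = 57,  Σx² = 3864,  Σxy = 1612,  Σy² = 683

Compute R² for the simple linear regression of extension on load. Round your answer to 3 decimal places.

0.913

Sxx = Σx² − (Σx)²/n = 3864 − 3484.8 = 379.2
Sxy = Σxy − (Σx)(Σy)/n = 1612 − 1504.8 = 107.2
Syy = Σy² − (Σy)²/n = 683 − 649.8 = 33.2
R² = Sxy²/(Sxx·Syy) = (107.2)²/(379.2·33.2) = 0.912816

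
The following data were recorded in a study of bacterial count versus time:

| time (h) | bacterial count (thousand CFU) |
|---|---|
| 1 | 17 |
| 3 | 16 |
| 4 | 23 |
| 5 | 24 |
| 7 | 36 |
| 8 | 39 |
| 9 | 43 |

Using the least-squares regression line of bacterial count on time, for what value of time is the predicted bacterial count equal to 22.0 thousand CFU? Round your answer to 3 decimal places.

n = 7, Σx = 37, Σy = 198, Σxy = 1228, Σx² = 245
Sxx = Σx² − (Σx)²/n = 245 − 195.571429 = 49.428571
Sxy = Σxy − (Σx)(Σy)/n = 1228 − 1046.571429 = 181.428571
b = Sxy/Sxx = 181.428571/49.428571 = 3.670520
a = ȳ − b·x̄ = 28.285714 − 3.670520·5.285714 = 8.884393
Set a + b·x = 22.0: x = (22.0 − 8.884393) / 3.670520 = 3.573228

3.573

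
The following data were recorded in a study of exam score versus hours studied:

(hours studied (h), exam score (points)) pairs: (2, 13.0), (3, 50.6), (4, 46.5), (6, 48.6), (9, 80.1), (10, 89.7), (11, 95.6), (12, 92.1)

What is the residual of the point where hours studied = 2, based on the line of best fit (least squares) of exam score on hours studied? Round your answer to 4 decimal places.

n = 8, Σx = 57, Σy = 516.2, Σxy = 4430.1, Σx² = 511
Sxx = Σx² − (Σx)²/n = 511 − 406.125 = 104.875
Sxy = Σxy − (Σx)(Σy)/n = 4430.1 − 3677.925 = 752.175
b = Sxy/Sxx = 752.175/104.875 = 7.172110
a = ȳ − b·x̄ = 64.525 − 7.172110·7.125 = 13.423719
ŷ(2) = 13.423719 + 7.172110·2 = 27.767938
residual = y − ŷ = 13.0 − 27.767938 = -14.767938

-14.7679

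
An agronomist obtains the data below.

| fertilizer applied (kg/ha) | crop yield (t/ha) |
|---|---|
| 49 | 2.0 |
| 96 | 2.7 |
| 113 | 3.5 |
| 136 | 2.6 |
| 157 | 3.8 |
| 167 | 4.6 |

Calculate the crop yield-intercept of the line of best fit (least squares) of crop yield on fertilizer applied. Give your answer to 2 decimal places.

n = 6, Σx = 718, Σy = 19.2, Σxy = 2471.1, Σx² = 95420
Sxx = Σx² − (Σx)²/n = 95420 − 85920.666667 = 9499.333333
Sxy = Σxy − (Σx)(Σy)/n = 2471.1 − 2297.6 = 173.5
b = Sxy/Sxx = 173.5/9499.333333 = 0.018264
a = ȳ − b·x̄ = 3.2 − 0.018264·119.666667 = 1.014355

1.01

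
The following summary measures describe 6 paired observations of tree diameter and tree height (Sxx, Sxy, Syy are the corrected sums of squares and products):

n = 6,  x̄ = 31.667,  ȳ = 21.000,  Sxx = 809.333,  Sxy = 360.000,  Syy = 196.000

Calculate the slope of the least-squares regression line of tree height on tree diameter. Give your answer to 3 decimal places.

0.445

b = Sxy/Sxx = 360/809.333 = 0.444811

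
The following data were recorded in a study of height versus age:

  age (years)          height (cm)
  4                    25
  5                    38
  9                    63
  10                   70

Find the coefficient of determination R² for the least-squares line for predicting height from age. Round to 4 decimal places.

n = 4, Σx = 28, Σy = 196, Σxy = 1557, Σx² = 222, Σy² = 10938
Sxx = Σx² − (Σx)²/n = 222 − 196 = 26
Sxy = Σxy − (Σx)(Σy)/n = 1557 − 1372 = 185
Syy = Σy² − (Σy)²/n = 10938 − 9604 = 1334
R² = Sxy²/(Sxx·Syy) = (185)²/(26·1334) = 0.986766

0.9868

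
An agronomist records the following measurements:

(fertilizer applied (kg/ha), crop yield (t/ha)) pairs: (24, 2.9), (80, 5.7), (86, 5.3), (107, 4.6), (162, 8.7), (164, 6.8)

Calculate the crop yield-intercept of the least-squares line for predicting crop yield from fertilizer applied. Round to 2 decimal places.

2.26

n = 6, Σx = 623, Σy = 34, Σxy = 3998.2, Σx² = 78961
Sxx = Σx² − (Σx)²/n = 78961 − 64688.166667 = 14272.833333
Sxy = Σxy − (Σx)(Σy)/n = 3998.2 − 3530.333333 = 467.866667
b = Sxy/Sxx = 467.866667/14272.833333 = 0.032780
a = ȳ − b·x̄ = 5.666667 − 0.032780·103.833333 = 2.262987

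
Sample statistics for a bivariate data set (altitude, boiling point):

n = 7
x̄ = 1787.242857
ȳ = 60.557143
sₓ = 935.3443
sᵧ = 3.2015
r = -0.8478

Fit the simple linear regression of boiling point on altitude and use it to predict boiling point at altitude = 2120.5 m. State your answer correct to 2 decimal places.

59.59

b = r · sᵧ/sₓ = -0.8478 · 3.2015/935.3443 = -0.002902
a = ȳ − b·x̄ = 60.557143 − (-0.002902)·1787.242857 = 65.743459
ŷ(2120.5) = a + b·2120.5 = 65.743459 + (-0.002902)·2120.5 = 59.590080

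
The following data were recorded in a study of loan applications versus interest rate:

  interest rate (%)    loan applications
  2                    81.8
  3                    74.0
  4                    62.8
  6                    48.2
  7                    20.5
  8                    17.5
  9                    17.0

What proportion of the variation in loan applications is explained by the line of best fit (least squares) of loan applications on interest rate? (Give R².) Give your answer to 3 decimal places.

0.954

n = 7, Σx = 39, Σy = 321.8, Σxy = 1362.5, Σx² = 259, Σy² = 19449.82
Sxx = Σx² − (Σx)²/n = 259 − 217.285714 = 41.714286
Sxy = Σxy − (Σx)(Σy)/n = 1362.5 − 1792.885714 = -430.385714
Syy = Σy² − (Σy)²/n = 19449.82 − 14793.605714 = 4656.214286
R² = Sxy²/(Sxx·Syy) = (-430.385714)²/(41.714286·4656.214286) = 0.953670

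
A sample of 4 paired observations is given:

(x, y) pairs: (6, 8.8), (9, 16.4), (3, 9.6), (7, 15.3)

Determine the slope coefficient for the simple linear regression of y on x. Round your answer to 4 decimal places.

1.2360

n = 4, Σx = 25, Σy = 50.1, Σxy = 336.3, Σx² = 175
Sxx = Σx² − (Σx)²/n = 175 − 156.25 = 18.75
Sxy = Σxy − (Σx)(Σy)/n = 336.3 − 313.125 = 23.175
b = Sxy/Sxx = 23.175/18.75 = 1.236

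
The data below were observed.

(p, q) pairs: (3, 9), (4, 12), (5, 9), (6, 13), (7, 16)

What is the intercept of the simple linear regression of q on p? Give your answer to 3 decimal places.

4.300

n = 5, Σx = 25, Σy = 59, Σxy = 310, Σx² = 135
Sxx = Σx² − (Σx)²/n = 135 − 125 = 10
Sxy = Σxy − (Σx)(Σy)/n = 310 − 295 = 15
b = Sxy/Sxx = 15/10 = 1.5
a = ȳ − b·x̄ = 11.8 − 1.5·5 = 4.3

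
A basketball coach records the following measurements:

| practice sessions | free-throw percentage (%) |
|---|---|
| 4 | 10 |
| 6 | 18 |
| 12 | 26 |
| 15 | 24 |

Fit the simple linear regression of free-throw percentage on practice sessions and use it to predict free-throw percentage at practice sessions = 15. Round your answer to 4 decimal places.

26.6921

n = 4, Σx = 37, Σy = 78, Σxy = 820, Σx² = 421
Sxx = Σx² − (Σx)²/n = 421 − 342.25 = 78.75
Sxy = Σxy − (Σx)(Σy)/n = 820 − 721.5 = 98.5
b = Sxy/Sxx = 98.5/78.75 = 1.250794
a = ȳ − b·x̄ = 19.5 − 1.250794·9.25 = 7.930159
ŷ(15) = a + b·15 = 7.930159 + 1.250794·15 = 26.692063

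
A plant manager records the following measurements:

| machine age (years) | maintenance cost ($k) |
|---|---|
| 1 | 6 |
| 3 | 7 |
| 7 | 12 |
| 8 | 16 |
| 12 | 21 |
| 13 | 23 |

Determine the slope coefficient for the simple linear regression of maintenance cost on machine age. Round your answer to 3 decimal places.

1.471

n = 6, Σx = 44, Σy = 85, Σxy = 790, Σx² = 436
Sxx = Σx² − (Σx)²/n = 436 − 322.666667 = 113.333333
Sxy = Σxy − (Σx)(Σy)/n = 790 − 623.333333 = 166.666667
b = Sxy/Sxx = 166.666667/113.333333 = 1.470588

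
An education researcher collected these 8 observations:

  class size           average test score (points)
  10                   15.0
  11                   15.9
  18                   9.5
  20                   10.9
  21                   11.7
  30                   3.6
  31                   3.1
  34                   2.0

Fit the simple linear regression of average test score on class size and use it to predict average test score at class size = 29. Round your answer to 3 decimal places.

n = 8, Σx = 175, Σy = 71.7, Σxy = 1231.7, Σx² = 4403
Sxx = Σx² − (Σx)²/n = 4403 − 3828.125 = 574.875
Sxy = Σxy − (Σx)(Σy)/n = 1231.7 − 1568.4375 = -336.7375
b = Sxy/Sxx = -336.7375/574.875 = -0.585758
a = ȳ − b·x̄ = 8.9625 − (-0.585758)·21.875 = 21.775951
ŷ(29) = a + b·29 = 21.775951 + (-0.585758)·29 = 4.788976

4.789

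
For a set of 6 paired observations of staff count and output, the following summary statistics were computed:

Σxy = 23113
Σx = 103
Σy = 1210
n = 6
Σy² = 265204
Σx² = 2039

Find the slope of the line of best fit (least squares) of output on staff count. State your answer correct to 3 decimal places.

Sxx = Σx² − (Σx)²/n = 2039 − 1768.166667 = 270.833333
Sxy = Σxy − (Σx)(Σy)/n = 23113 − 20771.666667 = 2341.333333
b = Sxy/Sxx = 2341.333333/270.833333 = 8.644923

8.645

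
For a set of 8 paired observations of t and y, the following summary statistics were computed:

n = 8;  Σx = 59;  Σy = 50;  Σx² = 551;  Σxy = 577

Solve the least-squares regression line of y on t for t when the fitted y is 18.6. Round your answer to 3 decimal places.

Sxx = Σx² − (Σx)²/n = 551 − 435.125 = 115.875
Sxy = Σxy − (Σx)(Σy)/n = 577 − 368.75 = 208.25
b = Sxy/Sxx = 208.25/115.875 = 1.797195
a = ȳ − b·x̄ = 6.25 − 1.797195·7.375 = -7.004315
Set a + b·x = 18.6: x = (18.6 − (-7.004315)) / 1.797195 = 14.246819

14.247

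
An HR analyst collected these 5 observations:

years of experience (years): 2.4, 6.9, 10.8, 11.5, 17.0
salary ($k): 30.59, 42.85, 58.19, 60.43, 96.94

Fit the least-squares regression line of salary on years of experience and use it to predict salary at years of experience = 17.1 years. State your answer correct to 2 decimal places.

n = 5, Σx = 48.6, Σy = 289, Σxy = 3340.458, Σx² = 591.26
Sxx = Σx² − (Σx)²/n = 591.26 − 472.392 = 118.868
Sxy = Σxy − (Σx)(Σy)/n = 3340.458 − 2809.08 = 531.378
b = Sxy/Sxx = 531.378/118.868 = 4.470320
a = ȳ − b·x̄ = 57.8 − 4.470320·9.72 = 14.348489
ŷ(17.1) = a + b·17.1 = 14.348489 + 4.470320·17.1 = 90.790962

90.79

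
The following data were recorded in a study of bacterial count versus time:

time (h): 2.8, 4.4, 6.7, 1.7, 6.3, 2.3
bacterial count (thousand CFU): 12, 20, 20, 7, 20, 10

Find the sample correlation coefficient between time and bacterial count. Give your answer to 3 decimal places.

0.926

n = 6, Σx = 24.2, Σy = 89, Σxy = 416.5, Σx² = 119.96, Σy² = 1493
Sxx = Σx² − (Σx)²/n = 119.96 − 97.606667 = 22.353333
Sxy = Σxy − (Σx)(Σy)/n = 416.5 − 358.966667 = 57.533333
Syy = Σy² − (Σy)²/n = 1493 − 1320.166667 = 172.833333
r = Sxy/√(Sxx·Syy) = 57.533333/√(3863.401111) = 57.533333/62.156264 = 0.925624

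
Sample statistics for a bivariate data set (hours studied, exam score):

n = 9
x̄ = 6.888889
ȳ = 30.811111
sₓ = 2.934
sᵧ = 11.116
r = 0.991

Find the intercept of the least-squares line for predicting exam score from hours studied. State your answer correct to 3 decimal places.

b = r · sᵧ/sₓ = 0.991 · 11.116/2.934 = 3.754586
a = ȳ − b·x̄ = 30.811111 − 3.754586·6.888889 = 4.946183

4.946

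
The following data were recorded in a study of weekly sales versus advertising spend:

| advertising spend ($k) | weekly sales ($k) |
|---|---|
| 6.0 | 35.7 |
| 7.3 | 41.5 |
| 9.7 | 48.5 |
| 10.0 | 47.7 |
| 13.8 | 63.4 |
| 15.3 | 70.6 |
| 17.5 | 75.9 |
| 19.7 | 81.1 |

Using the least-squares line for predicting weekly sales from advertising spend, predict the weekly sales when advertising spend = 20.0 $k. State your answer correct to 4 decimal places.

84.0404

n = 8, Σx = 99.3, Σy = 464.4, Σxy = 6345.62, Σx² = 1402.25
Sxx = Σx² − (Σx)²/n = 1402.25 − 1232.56125 = 169.68875
Sxy = Σxy − (Σx)(Σy)/n = 6345.62 − 5764.365 = 581.255
b = Sxy/Sxx = 581.255/169.68875 = 3.425419
a = ȳ − b·x̄ = 58.05 − 3.425419·12.4125 = 15.531992
ŷ(20.0) = a + b·20.0 = 15.531992 + 3.425419·20 = 84.040364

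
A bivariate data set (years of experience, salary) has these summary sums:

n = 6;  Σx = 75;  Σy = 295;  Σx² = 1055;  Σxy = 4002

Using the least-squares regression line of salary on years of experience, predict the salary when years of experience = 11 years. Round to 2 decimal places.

45.15

Sxx = Σx² − (Σx)²/n = 1055 − 937.5 = 117.5
Sxy = Σxy − (Σx)(Σy)/n = 4002 − 3687.5 = 314.5
b = Sxy/Sxx = 314.5/117.5 = 2.676596
a = ȳ − b·x̄ = 49.166667 − 2.676596·12.5 = 15.709220
ŷ(11) = a + b·11 = 15.709220 + 2.676596·11 = 45.151773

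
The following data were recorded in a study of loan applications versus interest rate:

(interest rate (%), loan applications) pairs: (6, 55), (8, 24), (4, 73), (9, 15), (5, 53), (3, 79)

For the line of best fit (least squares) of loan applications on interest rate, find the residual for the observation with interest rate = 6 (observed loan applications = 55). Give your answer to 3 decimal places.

n = 6, Σx = 35, Σy = 299, Σxy = 1451, Σx² = 231
Sxx = Σx² − (Σx)²/n = 231 − 204.166667 = 26.833333
Sxy = Σxy − (Σx)(Σy)/n = 1451 − 1744.166667 = -293.166667
b = Sxy/Sxx = -293.166667/26.833333 = -10.925466
a = ȳ − b·x̄ = 49.833333 − (-10.925466)·5.833333 = 113.565217
ŷ(6) = 113.565217 + (-10.925466)·6 = 48.012422
residual = y − ŷ = 55 − 48.012422 = 6.987578

6.988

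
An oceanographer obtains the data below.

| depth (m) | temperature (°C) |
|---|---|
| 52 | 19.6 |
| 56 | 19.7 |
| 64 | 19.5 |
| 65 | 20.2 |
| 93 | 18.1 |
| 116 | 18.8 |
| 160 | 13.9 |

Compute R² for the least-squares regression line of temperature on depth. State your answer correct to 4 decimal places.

n = 7, Σx = 606, Σy = 129.8, Σxy = 10771.5, Σx² = 61866, Σy² = 2434.8
Sxx = Σx² − (Σx)²/n = 61866 − 52462.285714 = 9403.714286
Sxy = Σxy − (Σx)(Σy)/n = 10771.5 − 11236.971429 = -465.471429
Syy = Σy² − (Σy)²/n = 2434.8 − 2406.862857 = 27.937143
R² = Sxy²/(Sxx·Syy) = (-465.471429)²/(9403.714286·27.937143) = 0.824716

0.8247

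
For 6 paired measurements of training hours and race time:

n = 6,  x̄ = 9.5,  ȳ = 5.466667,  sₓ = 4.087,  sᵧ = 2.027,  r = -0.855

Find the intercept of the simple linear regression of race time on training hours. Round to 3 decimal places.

9.495

b = r · sᵧ/sₓ = -0.855 · 2.027/4.087 = -0.424048
a = ȳ − b·x̄ = 5.466667 − (-0.424048)·9.5 = 9.495125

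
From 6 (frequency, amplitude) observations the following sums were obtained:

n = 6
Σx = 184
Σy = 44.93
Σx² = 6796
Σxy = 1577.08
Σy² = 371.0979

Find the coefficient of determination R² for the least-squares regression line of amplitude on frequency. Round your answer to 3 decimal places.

0.993

Sxx = Σx² − (Σx)²/n = 6796 − 5642.666667 = 1153.333333
Sxy = Σxy − (Σx)(Σy)/n = 1577.08 − 1377.853333 = 199.226667
Syy = Σy² − (Σy)²/n = 371.0979 − 336.450817 = 34.647083
R² = Sxy²/(Sxx·Syy) = (199.226667)²/(1153.333333·34.647083) = 0.993284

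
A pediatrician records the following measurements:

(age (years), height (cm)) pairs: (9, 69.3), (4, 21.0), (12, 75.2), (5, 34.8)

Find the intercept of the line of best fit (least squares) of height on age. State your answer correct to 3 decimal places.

n = 4, Σx = 30, Σy = 200.3, Σxy = 1784.1, Σx² = 266
Sxx = Σx² − (Σx)²/n = 266 − 225 = 41
Sxy = Σxy − (Σx)(Σy)/n = 1784.1 − 1502.25 = 281.85
b = Sxy/Sxx = 281.85/41 = 6.874390
a = ȳ − b·x̄ = 50.075 − 6.874390·7.5 = -1.482927

-1.483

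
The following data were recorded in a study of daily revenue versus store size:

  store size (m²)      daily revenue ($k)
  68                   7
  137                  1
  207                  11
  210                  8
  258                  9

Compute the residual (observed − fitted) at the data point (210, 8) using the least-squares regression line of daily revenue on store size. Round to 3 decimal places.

-0.058

n = 5, Σx = 880, Σy = 36, Σxy = 6892, Σx² = 176906
Sxx = Σx² − (Σx)²/n = 176906 − 154880 = 22026
Sxy = Σxy − (Σx)(Σy)/n = 6892 − 6336 = 556
b = Sxy/Sxx = 556/22026 = 0.025243
a = ȳ − b·x̄ = 7.2 − 0.025243·176 = 2.757251
ŷ(210) = 2.757251 + 0.025243·210 = 8.058258
residual = y − ŷ = 8 − 8.058258 = -0.058258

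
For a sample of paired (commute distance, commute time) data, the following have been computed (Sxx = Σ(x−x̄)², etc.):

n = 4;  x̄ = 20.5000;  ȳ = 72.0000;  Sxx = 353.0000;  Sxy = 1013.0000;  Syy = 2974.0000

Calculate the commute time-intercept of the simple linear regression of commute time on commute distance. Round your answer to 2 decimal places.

b = Sxy/Sxx = 1013/353 = 2.869688
a = ȳ − b·x̄ = 72 − 2.869688·20.5 = 13.171388

13.17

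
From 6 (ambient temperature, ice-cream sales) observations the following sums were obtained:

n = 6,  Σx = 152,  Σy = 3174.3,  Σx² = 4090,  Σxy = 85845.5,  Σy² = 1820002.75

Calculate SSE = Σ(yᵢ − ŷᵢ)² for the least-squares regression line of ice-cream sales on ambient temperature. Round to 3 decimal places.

Sxx = Σx² − (Σx)²/n = 4090 − 3850.666667 = 239.333333
Sxy = Σxy − (Σx)(Σy)/n = 85845.5 − 80415.6 = 5429.9
Syy = Σy² − (Σy)²/n = 1820002.75 − 1679363.415 = 140639.335
b = Sxy/Sxx = 5429.9/239.333333 = 22.687604
SSE = Syy − b·Sxy = 140639.335 − 22.687604·5429.9 = 17447.911560

17447.912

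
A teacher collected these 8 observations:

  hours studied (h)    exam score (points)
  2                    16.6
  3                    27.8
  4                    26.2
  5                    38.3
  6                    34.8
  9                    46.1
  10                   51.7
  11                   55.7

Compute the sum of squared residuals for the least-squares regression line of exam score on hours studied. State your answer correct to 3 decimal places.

72.915

n = 8, Σx = 50, Σy = 297.2, Σxy = 2166.3, Σx² = 392, Σy² = 12313.36
Sxx = Σx² − (Σx)²/n = 392 − 312.5 = 79.5
Sxy = Σxy − (Σx)(Σy)/n = 2166.3 − 1857.5 = 308.8
Syy = Σy² − (Σy)²/n = 12313.36 − 11040.98 = 1272.38
b = Sxy/Sxx = 308.8/79.5 = 3.884277
SSE = Syy − b·Sxy = 1272.38 − 3.884277·308.8 = 72.915346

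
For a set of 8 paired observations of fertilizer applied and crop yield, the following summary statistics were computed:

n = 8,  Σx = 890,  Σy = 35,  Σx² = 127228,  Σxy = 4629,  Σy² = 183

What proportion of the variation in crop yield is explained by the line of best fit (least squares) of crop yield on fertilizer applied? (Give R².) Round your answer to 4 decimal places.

0.6413

Sxx = Σx² − (Σx)²/n = 127228 − 99012.5 = 28215.5
Sxy = Σxy − (Σx)(Σy)/n = 4629 − 3893.75 = 735.25
Syy = Σy² − (Σy)²/n = 183 − 153.125 = 29.875
R² = Sxy²/(Sxx·Syy) = (735.25)²/(28215.5·29.875) = 0.641319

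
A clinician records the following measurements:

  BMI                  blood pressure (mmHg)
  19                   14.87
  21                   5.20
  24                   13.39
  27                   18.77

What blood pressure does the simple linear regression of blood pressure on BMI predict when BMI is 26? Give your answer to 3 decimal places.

n = 4, Σx = 91, Σy = 52.23, Σxy = 1219.88, Σx² = 2107
Sxx = Σx² − (Σx)²/n = 2107 − 2070.25 = 36.75
Sxy = Σxy − (Σx)(Σy)/n = 1219.88 − 1188.2325 = 31.6475
b = Sxy/Sxx = 31.6475/36.75 = 0.861156
a = ȳ − b·x̄ = 13.0575 − 0.861156·22.75 = -6.533810
ŷ(26) = a + b·26 = -6.533810 + 0.861156·26 = 15.856259

15.856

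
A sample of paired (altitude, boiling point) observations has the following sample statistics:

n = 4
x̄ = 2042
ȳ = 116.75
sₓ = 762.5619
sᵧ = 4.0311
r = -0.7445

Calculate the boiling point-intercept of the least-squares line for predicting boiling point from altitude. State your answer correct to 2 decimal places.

b = r · sᵧ/sₓ = -0.7445 · 4.0311/762.5619 = -0.003936
a = ȳ − b·x̄ = 116.75 − (-0.003936)·2042 = 124.786536

124.79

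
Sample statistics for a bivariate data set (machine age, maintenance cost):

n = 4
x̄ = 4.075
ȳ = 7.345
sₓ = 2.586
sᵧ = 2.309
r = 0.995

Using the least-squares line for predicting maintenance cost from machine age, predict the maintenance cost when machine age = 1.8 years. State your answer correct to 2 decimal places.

5.32

b = r · sᵧ/sₓ = 0.995 · 2.309/2.586 = 0.888420
a = ȳ − b·x̄ = 7.345 − 0.888420·4.075 = 3.724687
ŷ(1.8) = a + b·1.8 = 3.724687 + 0.888420·1.8 = 5.323844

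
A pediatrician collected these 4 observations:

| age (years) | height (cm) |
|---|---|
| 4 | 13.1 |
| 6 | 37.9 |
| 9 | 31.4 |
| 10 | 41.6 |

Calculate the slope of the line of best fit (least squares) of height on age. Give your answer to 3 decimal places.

3.490

n = 4, Σx = 29, Σy = 124, Σxy = 978.4, Σx² = 233
Sxx = Σx² − (Σx)²/n = 233 − 210.25 = 22.75
Sxy = Σxy − (Σx)(Σy)/n = 978.4 − 899 = 79.4
b = Sxy/Sxx = 79.4/22.75 = 3.490110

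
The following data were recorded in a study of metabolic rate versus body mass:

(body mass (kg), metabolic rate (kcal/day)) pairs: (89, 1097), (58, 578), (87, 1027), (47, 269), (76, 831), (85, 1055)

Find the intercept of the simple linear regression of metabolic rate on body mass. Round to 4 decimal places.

-571.4315

n = 6, Σx = 442, Σy = 4857, Σxy = 385980, Σx² = 34064
Sxx = Σx² − (Σx)²/n = 34064 − 32560.666667 = 1503.333333
Sxy = Σxy − (Σx)(Σy)/n = 385980 − 357799 = 28181
b = Sxy/Sxx = 28181/1503.333333 = 18.745676
a = ȳ − b·x̄ = 809.5 − 18.745676·73.666667 = -571.431486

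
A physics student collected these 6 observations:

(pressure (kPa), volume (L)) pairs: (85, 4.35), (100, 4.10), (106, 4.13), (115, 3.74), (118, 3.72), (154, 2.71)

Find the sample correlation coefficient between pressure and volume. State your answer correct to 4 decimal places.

n = 6, Σx = 678, Σy = 22.75, Σxy = 2503.93, Σx² = 79326, Σy² = 87.9595
Sxx = Σx² − (Σx)²/n = 79326 − 76614 = 2712
Sxy = Σxy − (Σx)(Σy)/n = 2503.93 − 2570.75 = -66.82
Syy = Σy² − (Σy)²/n = 87.9595 − 86.260417 = 1.699083
r = Sxy/√(Sxx·Syy) = -66.82/√(4607.914) = -66.82/67.881618 = -0.984361

-0.9844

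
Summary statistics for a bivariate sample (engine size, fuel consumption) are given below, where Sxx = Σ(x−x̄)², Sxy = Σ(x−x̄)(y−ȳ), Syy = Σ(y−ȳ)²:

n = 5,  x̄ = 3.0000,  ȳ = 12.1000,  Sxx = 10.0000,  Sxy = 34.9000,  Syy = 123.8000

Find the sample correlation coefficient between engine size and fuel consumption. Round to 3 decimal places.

r = Sxy/√(Sxx·Syy) = 34.9/√(1238) = 34.9/35.185224 = 0.991894

0.992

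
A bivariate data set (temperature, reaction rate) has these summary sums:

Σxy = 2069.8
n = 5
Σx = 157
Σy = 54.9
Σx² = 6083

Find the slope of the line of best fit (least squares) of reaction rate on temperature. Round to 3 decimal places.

0.300

Sxx = Σx² − (Σx)²/n = 6083 − 4929.8 = 1153.2
Sxy = Σxy − (Σx)(Σy)/n = 2069.8 − 1723.86 = 345.94
b = Sxy/Sxx = 345.94/1153.2 = 0.299983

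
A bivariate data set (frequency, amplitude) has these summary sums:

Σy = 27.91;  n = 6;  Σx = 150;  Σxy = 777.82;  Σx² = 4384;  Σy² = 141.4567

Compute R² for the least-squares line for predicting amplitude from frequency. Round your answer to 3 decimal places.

0.870

Sxx = Σx² − (Σx)²/n = 4384 − 3750 = 634
Sxy = Σxy − (Σx)(Σy)/n = 777.82 − 697.75 = 80.07
Syy = Σy² − (Σy)²/n = 141.4567 − 129.828017 = 11.628683
R² = Sxy²/(Sxx·Syy) = (80.07)²/(634·11.628683) = 0.869601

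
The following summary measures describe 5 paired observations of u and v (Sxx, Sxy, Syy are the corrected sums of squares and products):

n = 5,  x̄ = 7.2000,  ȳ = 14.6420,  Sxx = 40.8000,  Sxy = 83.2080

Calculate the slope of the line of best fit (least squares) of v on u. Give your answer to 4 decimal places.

b = Sxy/Sxx = 83.208/40.8 = 2.039412

2.0394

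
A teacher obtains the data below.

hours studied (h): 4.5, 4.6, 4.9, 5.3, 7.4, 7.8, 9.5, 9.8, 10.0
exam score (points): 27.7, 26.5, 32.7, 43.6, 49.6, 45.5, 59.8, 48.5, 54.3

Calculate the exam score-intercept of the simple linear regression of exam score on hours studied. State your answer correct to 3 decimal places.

11.198

n = 9, Σx = 63.8, Σy = 388.2, Σxy = 2946.2, Σx² = 495.4
Sxx = Σx² − (Σx)²/n = 495.4 − 452.271111 = 43.128889
Sxy = Σxy − (Σx)(Σy)/n = 2946.2 − 2751.906667 = 194.293333
b = Sxy/Sxx = 194.293333/43.128889 = 4.504946
a = ȳ − b·x̄ = 43.133333 − 4.504946·7.088889 = 11.198269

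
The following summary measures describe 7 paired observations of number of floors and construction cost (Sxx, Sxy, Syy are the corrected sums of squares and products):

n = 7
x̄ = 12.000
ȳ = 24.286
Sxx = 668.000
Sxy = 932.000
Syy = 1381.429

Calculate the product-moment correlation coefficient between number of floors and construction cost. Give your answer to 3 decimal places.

0.970

r = Sxy/√(Sxx·Syy) = 932/√(922794.572) = 932/960.621971 = 0.970205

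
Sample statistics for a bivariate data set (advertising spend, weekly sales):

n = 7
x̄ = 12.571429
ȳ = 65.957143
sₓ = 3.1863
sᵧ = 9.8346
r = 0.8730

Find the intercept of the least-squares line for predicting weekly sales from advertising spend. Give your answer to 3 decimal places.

b = r · sᵧ/sₓ = 0.873 · 9.8346/3.1863 = 2.694538
a = ȳ − b·x̄ = 65.957143 − 2.694538·12.571429 = 32.082952

32.083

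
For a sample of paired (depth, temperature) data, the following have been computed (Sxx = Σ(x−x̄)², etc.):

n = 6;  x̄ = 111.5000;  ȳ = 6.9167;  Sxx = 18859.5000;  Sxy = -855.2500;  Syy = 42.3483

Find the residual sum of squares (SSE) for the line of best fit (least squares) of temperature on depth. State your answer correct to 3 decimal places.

3.564

b = Sxy/Sxx = -855.25/18859.5 = -0.045348
SSE = Syy − b·Sxy = 42.3483 − (-0.045348)·(-855.25) = 3.563997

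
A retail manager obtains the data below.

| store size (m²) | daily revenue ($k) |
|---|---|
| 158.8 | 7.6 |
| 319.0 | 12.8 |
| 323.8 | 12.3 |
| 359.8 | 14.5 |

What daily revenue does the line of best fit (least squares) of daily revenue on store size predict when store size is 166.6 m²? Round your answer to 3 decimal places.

n = 4, Σx = 1161.4, Σy = 47.2, Σxy = 14489.92, Σx² = 361280.92
Sxx = Σx² − (Σx)²/n = 361280.92 − 337212.49 = 24068.43
Sxy = Σxy − (Σx)(Σy)/n = 14489.92 − 13704.52 = 785.4
b = Sxy/Sxx = 785.4/24068.43 = 0.032632
a = ȳ − b·x̄ = 11.8 − 0.032632·290.35 = 2.325311
ŷ(166.6) = a + b·166.6 = 2.325311 + 0.032632·166.6 = 7.761795

7.762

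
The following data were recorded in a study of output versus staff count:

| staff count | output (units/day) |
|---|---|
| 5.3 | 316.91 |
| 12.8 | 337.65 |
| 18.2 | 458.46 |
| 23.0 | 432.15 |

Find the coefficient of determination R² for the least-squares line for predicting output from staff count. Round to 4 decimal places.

n = 4, Σx = 59.3, Σy = 1545.17, Σxy = 24284.965, Σx² = 1052.17, Σy² = 611378.6647
Sxx = Σx² − (Σx)²/n = 1052.17 − 879.1225 = 173.0475
Sxy = Σxy − (Σx)(Σy)/n = 24284.965 − 22907.14525 = 1377.81975
Syy = Σy² − (Σy)²/n = 611378.6647 − 596887.582225 = 14491.082475
R² = Sxy²/(Sxx·Syy) = (1377.81975)²/(173.0475·14491.082475) = 0.757040

0.7570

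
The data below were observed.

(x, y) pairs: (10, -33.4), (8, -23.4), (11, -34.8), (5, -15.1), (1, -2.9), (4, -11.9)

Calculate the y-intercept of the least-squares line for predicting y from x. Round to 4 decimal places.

0.9966

n = 6, Σx = 39, Σy = -121.5, Σxy = -1030, Σx² = 327
Sxx = Σx² − (Σx)²/n = 327 − 253.5 = 73.5
Sxy = Σxy − (Σx)(Σy)/n = -1030 − (-789.75) = -240.25
b = Sxy/Sxx = -240.25/73.5 = -3.268707
a = ȳ − b·x̄ = -20.25 − (-3.268707)·6.5 = 0.996599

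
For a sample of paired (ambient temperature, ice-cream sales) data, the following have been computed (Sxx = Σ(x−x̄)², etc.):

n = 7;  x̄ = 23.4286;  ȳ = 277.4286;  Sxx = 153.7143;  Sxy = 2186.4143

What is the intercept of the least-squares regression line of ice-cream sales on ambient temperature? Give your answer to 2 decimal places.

b = Sxy/Sxx = 2186.4143/153.7143 = 14.223884
a = ȳ − b·x̄ = 277.4286 − 14.223884·23.4286 = -55.817078

-55.82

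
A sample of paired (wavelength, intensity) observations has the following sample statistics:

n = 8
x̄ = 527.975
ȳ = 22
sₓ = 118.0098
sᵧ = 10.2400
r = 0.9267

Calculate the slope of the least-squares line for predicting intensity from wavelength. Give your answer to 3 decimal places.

b = r · sᵧ/sₓ = 0.9267 · 10.24/118.0098 = 0.080412

0.080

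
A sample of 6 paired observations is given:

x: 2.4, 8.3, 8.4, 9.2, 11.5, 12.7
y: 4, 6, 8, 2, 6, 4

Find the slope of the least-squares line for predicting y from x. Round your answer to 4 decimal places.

n = 6, Σx = 52.5, Σy = 30, Σxy = 264.8, Σx² = 523.39
Sxx = Σx² − (Σx)²/n = 523.39 − 459.375 = 64.015
Sxy = Σxy − (Σx)(Σy)/n = 264.8 − 262.5 = 2.3
b = Sxy/Sxx = 2.3/64.015 = 0.035929

0.0359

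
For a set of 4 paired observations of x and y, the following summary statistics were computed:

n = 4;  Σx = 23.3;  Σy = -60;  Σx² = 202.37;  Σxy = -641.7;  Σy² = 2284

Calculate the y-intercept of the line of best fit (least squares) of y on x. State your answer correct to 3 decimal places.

Sxx = Σx² − (Σx)²/n = 202.37 − 135.7225 = 66.6475
Sxy = Σxy − (Σx)(Σy)/n = -641.7 − (-349.5) = -292.2
b = Sxy/Sxx = -292.2/66.6475 = -4.384260
a = ȳ − b·x̄ = -15 − (-4.384260)·5.825 = 10.538317

10.538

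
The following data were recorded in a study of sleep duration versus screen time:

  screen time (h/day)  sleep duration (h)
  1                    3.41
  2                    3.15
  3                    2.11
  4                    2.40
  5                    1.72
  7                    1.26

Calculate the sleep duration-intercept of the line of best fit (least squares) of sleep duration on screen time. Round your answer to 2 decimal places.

n = 6, Σx = 22, Σy = 14.05, Σxy = 43.06, Σx² = 104
Sxx = Σx² − (Σx)²/n = 104 − 80.666667 = 23.333333
Sxy = Σxy − (Σx)(Σy)/n = 43.06 − 51.516667 = -8.456667
b = Sxy/Sxx = -8.456667/23.333333 = -0.362429
a = ȳ − b·x̄ = 2.341667 − (-0.362429)·3.666667 = 3.670571

3.67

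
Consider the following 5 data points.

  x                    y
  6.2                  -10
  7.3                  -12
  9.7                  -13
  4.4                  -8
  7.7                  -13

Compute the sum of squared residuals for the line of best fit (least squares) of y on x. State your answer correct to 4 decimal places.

n = 5, Σx = 35.3, Σy = -56, Σxy = -411, Σx² = 264.47, Σy² = 646
Sxx = Σx² − (Σx)²/n = 264.47 − 249.218 = 15.252
Sxy = Σxy − (Σx)(Σy)/n = -411 − (-395.36) = -15.64
Syy = Σy² − (Σy)²/n = 646 − 627.2 = 18.8
b = Sxy/Sxx = -15.64/15.252 = -1.025439
SSE = Syy − b·Sxy = 18.8 − (-1.025439)·(-15.64) = 2.762130

2.7621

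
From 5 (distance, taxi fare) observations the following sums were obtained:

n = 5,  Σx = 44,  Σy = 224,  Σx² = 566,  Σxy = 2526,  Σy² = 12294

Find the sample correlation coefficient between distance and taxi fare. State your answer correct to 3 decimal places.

Sxx = Σx² − (Σx)²/n = 566 − 387.2 = 178.8
Sxy = Σxy − (Σx)(Σy)/n = 2526 − 1971.2 = 554.8
Syy = Σy² − (Σy)²/n = 12294 − 10035.2 = 2258.8
r = Sxy/√(Sxx·Syy) = 554.8/√(403873.44) = 554.8/635.510378 = 0.872999

0.873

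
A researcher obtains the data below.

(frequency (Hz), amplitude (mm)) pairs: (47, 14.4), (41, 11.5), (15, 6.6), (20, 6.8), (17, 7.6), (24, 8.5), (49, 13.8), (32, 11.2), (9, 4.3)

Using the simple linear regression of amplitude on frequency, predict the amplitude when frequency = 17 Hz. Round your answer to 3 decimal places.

6.802

n = 9, Σx = 254, Σy = 84.7, Σxy = 2789.8, Σx² = 8886
Sxx = Σx² − (Σx)²/n = 8886 − 7168.444444 = 1717.555556
Sxy = Σxy − (Σx)(Σy)/n = 2789.8 − 2390.422222 = 399.377778
b = Sxy/Sxx = 399.377778/1717.555556 = 0.232527
a = ȳ − b·x̄ = 9.411111 − 0.232527·28.222222 = 2.848687
ŷ(17) = a + b·17 = 2.848687 + 0.232527·17 = 6.801643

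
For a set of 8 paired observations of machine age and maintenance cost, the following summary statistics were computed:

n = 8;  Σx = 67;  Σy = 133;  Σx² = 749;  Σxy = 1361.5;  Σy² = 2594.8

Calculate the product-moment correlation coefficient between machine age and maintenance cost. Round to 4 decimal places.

0.9223

Sxx = Σx² − (Σx)²/n = 749 − 561.125 = 187.875
Sxy = Σxy − (Σx)(Σy)/n = 1361.5 − 1113.875 = 247.625
Syy = Σy² − (Σy)²/n = 2594.8 − 2211.125 = 383.675
r = Sxy/√(Sxx·Syy) = 247.625/√(72082.940625) = 247.625/268.482664 = 0.922313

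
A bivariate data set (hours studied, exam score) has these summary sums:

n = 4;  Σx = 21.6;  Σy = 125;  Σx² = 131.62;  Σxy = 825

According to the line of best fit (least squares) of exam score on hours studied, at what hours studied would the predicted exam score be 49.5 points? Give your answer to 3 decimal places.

Sxx = Σx² − (Σx)²/n = 131.62 − 116.64 = 14.98
Sxy = Σxy − (Σx)(Σy)/n = 825 − 675 = 150
b = Sxy/Sxx = 150/14.98 = 10.013351
a = ȳ − b·x̄ = 31.25 − 10.013351·5.4 = -22.822096
Set a + b·x = 49.5: x = (49.5 − (-22.822096)) / 10.013351 = 7.222567

7.223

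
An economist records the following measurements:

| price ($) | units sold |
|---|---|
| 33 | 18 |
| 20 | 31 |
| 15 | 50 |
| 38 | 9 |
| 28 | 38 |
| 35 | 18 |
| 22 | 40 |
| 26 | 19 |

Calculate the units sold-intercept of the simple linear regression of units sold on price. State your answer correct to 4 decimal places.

69.3969

n = 8, Σx = 217, Σy = 223, Σxy = 5374, Σx² = 6327
Sxx = Σx² − (Σx)²/n = 6327 − 5886.125 = 440.875
Sxy = Σxy − (Σx)(Σy)/n = 5374 − 6048.875 = -674.875
b = Sxy/Sxx = -674.875/440.875 = -1.530763
a = ȳ − b·x̄ = 27.875 − (-1.530763)·27.125 = 69.396938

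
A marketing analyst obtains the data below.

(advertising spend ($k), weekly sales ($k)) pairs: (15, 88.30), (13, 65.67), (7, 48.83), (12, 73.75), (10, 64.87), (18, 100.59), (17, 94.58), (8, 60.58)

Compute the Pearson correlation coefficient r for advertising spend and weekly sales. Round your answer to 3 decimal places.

0.962

n = 8, Σx = 100, Σy = 597.17, Σxy = 7956.84, Σx² = 1364, Σy² = 46874.6481
Sxx = Σx² − (Σx)²/n = 1364 − 1250 = 114
Sxy = Σxy − (Σx)(Σy)/n = 7956.84 − 7464.625 = 492.215
Syy = Σy² − (Σy)²/n = 46874.6481 − 44576.501113 = 2298.146987
r = Sxy/√(Sxx·Syy) = 492.215/√(261988.756575) = 492.215/511.848373 = 0.961642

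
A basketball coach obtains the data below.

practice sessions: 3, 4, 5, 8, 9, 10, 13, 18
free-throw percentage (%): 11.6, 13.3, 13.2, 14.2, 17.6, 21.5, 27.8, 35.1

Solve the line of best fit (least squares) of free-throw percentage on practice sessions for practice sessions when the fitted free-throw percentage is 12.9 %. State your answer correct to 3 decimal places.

n = 8, Σx = 70, Σy = 154.3, Σxy = 1634.2, Σx² = 788
Sxx = Σx² − (Σx)²/n = 788 − 612.5 = 175.5
Sxy = Σxy − (Σx)(Σy)/n = 1634.2 − 1350.125 = 284.075
b = Sxy/Sxx = 284.075/175.5 = 1.618661
a = ȳ − b·x̄ = 19.2875 − 1.618661·8.75 = 5.124217
Set a + b·x = 12.9: x = (12.9 − 5.124217) / 1.618661 = 4.803837

4.804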